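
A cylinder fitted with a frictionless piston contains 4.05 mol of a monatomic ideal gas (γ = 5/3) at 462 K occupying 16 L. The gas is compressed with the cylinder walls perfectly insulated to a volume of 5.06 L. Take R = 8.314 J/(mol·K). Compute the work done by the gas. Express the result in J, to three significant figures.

Adiabatic: TV^(γ−1) = const with γ = 5/3.
T₂ = T₁ (V₁/V₂)^(γ−1) = 462 × (16/5.06)^0.667 = 462 × 2.154 = 995.3 K.
W_by = nCᵥ(T₁ − T₂) = (4.05)(12.47)(462 − 995.3) = -26936 J.

W ≈ -26900 J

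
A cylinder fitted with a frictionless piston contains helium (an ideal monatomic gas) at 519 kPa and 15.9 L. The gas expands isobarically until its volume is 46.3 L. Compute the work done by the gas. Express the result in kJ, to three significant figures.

Isobaric: W = P ΔV.
W = (519 kPa)(46.3 − 15.9 L) = (519)(30.4) = 15778 J.

W ≈ 15.8 kJ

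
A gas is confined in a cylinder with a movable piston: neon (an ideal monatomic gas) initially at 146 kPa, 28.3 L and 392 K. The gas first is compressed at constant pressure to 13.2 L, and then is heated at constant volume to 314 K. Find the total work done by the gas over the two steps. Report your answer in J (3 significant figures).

Step 1 (isobaric): W = PΔV = (146 kPa)(13.2 − 28.3 L) = -2205 J.
Step 2 (isochoric): W = 0 (constant volume).
W_total = -2205 + 0 = -2205 J.

W_total ≈ -2200 J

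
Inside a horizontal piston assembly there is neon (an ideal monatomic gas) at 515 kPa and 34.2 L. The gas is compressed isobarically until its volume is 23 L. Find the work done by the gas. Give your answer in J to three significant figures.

W ≈ -5770 J

Isobaric: W = P ΔV.
W = (515 kPa)(23 − 34.2 L) = (515)(-11.2) = -5768 J.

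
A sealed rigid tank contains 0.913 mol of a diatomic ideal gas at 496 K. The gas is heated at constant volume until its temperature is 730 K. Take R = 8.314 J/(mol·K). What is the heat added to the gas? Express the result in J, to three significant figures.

Q ≈ 4440 J

Constant volume ⇒ W = 0, so Q = ΔU = nCᵥΔT with Cᵥ = 5R/2 = 20.79 J/(mol·K).
ΔU = (0.913)(20.79)(730 − 496) = 4441 J.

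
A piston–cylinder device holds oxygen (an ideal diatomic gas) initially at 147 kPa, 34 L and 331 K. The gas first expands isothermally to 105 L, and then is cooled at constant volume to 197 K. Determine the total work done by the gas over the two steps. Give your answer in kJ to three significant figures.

Step 1 (isothermal): W = P₁V₁ ln(V₂/V₁) = (4998) ln(105/34) = 5636 J.
Step 2 (isochoric): W = 0 (constant volume).
W_total = 5636 + 0 = 5636 J.

W_total ≈ 5.64 kJ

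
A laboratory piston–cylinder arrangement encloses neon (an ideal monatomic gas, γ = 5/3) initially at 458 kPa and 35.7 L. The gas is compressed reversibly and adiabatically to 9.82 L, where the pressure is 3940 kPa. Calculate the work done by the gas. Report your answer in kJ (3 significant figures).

Adiabatic: W = (P₁V₁ − P₂V₂)/(γ − 1) with γ = 5/3.
P₁V₁ = 16351 J, P₂V₂ = 38691 J.
W = (16351 − 38691) / 0.6667 = -33510 J.

W ≈ -33.5 kJ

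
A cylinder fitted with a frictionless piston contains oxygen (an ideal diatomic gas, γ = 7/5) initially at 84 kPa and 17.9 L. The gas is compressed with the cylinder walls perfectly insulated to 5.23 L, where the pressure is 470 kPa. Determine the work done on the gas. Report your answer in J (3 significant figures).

Adiabatic: W = (P₁V₁ − P₂V₂)/(γ − 1) with γ = 7/5.
P₁V₁ = 1504 J, P₂V₂ = 2458 J.
W = (1504 − 2458) / 0.4 = -2386 J.
Work on gas = −W_by = 2386 J.

W ≈ 2390 J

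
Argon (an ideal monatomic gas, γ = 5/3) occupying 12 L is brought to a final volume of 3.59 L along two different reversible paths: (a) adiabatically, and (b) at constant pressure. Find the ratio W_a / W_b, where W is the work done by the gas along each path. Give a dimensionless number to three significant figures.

W_a / W_b ≈ 2.64

Path (a) adiabatic: W = P₁V₁(1 − (V₁/V₂)^(γ−1))/(γ−1) → W_a/(P₁V₁) = -1.853.
Path (b) isobaric: W = P₁(V₂ − V₁) → W_b/(P₁V₁) = -0.7008.
W_a / W_b = -1.853 / -0.7008 = 2.645.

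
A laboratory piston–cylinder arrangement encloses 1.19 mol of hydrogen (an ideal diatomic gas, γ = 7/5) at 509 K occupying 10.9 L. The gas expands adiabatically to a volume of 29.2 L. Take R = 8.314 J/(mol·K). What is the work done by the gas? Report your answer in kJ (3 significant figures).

W ≈ 4.10 kJ

Adiabatic: TV^(γ−1) = const with γ = 7/5.
T₂ = T₁ (V₁/V₂)^(γ−1) = 509 × (10.9/29.2)^0.4 = 509 × 0.6742 = 343.2 K.
W_by = nCᵥ(T₁ − T₂) = (1.19)(20.79)(509 − 343.2) = 4101 J.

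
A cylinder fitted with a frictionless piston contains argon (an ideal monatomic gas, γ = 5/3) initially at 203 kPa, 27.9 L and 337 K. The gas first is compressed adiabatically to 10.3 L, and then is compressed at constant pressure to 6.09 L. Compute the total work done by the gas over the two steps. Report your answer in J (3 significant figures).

W_total ≈ -12500 J

Step 1 (adiabatic): W = (P₁V₁ − P₂V₂)/(γ−1) = (5664 − 11006)/0.667 = -8013 J.
After step 1: P = 1068 kPa, V = 10.3 L, T = 654.8 K.
Step 2 (isobaric): W = PΔV = (1068 kPa)(6.09 − 10.3 L) = -4498 J.
W_total = -8013 − 4498 = -12511 J.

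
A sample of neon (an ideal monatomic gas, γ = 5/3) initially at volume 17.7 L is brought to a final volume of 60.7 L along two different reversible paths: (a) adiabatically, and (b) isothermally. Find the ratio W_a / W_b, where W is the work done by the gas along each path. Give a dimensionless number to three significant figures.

Path (a) adiabatic: W = P₁V₁(1 − (V₁/V₂)^(γ−1))/(γ−1) → W_a/(P₁V₁) = 0.8404.
Path (b) isothermal: W = P₁V₁ ln(V₂/V₁) → W_b/(P₁V₁) = 1.232.
W_a / W_b = 0.8404 / 1.232 = 0.6819.

W_a / W_b ≈ 0.682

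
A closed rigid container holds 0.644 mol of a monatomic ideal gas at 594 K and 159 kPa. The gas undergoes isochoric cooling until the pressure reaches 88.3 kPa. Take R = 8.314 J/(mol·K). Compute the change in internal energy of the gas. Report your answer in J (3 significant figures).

Constant volume ⇒ W = 0, so Q = ΔU = nCᵥΔT with Cᵥ = 3R/2 = 12.47 J/(mol·K).
At constant V, T₂/T₁ = P₂/P₁ ⇒ ΔT = T₁(P₂/P₁ − 1) = 594·(88.3/159 − 1) = -264.1 K.
ΔU = (0.644)(12.47)(-264.1) = -2121 J.

ΔU ≈ -2120 J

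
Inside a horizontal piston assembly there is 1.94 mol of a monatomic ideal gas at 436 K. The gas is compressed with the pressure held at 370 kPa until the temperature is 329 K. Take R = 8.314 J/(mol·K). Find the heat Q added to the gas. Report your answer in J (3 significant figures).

Isobaric: W = nRΔT = (1.94)(8.314)(-107) = -1726 J.
ΔU = nCᵥΔT with Cᵥ = 3R/2: ΔU = (1.94)(12.47)(-107) = -2589 J.
Q = ΔU + W = -2589 − 1726 = -4315 J.

Q ≈ -4310 J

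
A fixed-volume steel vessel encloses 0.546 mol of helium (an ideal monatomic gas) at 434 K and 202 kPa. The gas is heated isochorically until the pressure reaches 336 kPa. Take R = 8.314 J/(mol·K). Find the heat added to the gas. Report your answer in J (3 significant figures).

Q ≈ 1960 J

Constant volume ⇒ W = 0, so Q = ΔU = nCᵥΔT with Cᵥ = 3R/2 = 12.47 J/(mol·K).
At constant V, T₂/T₁ = P₂/P₁ ⇒ ΔT = T₁(P₂/P₁ − 1) = 434·(336/202 − 1) = 287.9 K.
ΔU = (0.546)(12.47)(287.9) = 1960 J.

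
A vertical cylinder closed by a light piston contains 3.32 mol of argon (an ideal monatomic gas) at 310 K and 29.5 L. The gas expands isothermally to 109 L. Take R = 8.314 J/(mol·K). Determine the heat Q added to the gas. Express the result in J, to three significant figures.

Isothermal ⇒ ΔU = 0, so Q = W = nRT ln(V₂/V₁).
Q = (3.32)(8.314)(310) ln(109/29.5) = 8557 × 1.307 = 11183 J.

Q ≈ 11200 J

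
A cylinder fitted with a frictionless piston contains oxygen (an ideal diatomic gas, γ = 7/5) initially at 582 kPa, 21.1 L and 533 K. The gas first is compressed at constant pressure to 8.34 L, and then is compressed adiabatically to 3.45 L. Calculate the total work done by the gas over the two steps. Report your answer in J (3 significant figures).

Step 1 (isobaric): W = PΔV = (582 kPa)(8.34 − 21.1 L) = -7426 J.
After step 1: P = 582 kPa, V = 8.34 L, T = 210.7 K.
Step 2 (adiabatic): W = (P₁V₁ − P₂V₂)/(γ−1) = (4854 − 6909)/0.4 = -5138 J.
W_total = -7426 − 5138 = -12565 J.

W_total ≈ -12600 J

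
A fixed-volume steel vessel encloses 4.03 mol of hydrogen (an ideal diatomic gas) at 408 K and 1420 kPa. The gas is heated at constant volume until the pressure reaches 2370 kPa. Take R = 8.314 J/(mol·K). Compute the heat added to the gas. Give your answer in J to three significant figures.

Constant volume ⇒ W = 0, so Q = ΔU = nCᵥΔT with Cᵥ = 5R/2 = 20.79 J/(mol·K).
At constant V, T₂/T₁ = P₂/P₁ ⇒ ΔT = T₁(P₂/P₁ − 1) = 408·(2370/1420 − 1) = 273 K.
ΔU = (4.03)(20.79)(273) = 22864 J.

Q ≈ 22900 J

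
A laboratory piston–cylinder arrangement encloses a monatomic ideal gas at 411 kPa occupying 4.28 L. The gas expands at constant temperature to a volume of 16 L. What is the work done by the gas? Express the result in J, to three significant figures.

W ≈ 2320 J

Isothermal: W = nRT ln(V₂/V₁) = P₁V₁ ln(V₂/V₁).
P₁V₁ = (411 kPa)(4.28 L) = 1759 J.
W = 1759 × ln(16/4.28) = 1759 × 1.319
W_by_gas = 2320 J.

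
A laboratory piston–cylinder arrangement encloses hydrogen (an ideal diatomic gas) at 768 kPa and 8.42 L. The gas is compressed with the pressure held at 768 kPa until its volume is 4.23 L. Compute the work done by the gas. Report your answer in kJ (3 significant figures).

Isobaric: W = P ΔV.
W = (768 kPa)(4.23 − 8.42 L) = (768)(-4.19) = -3218 J.

W ≈ -3.22 kJ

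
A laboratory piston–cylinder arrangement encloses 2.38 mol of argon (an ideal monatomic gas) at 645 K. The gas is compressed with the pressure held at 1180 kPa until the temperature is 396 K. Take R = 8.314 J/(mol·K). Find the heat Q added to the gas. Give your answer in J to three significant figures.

Isobaric: W = nRΔT = (2.38)(8.314)(-249) = -4927 J.
ΔU = nCᵥΔT with Cᵥ = 3R/2: ΔU = (2.38)(12.47)(-249) = -7391 J.
Q = ΔU + W = -7391 − 4927 = -12318 J.

Q ≈ -12300 J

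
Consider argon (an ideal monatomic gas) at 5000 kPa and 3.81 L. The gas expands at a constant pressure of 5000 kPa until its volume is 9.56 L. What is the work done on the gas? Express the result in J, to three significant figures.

Isobaric: W = P ΔV.
W = (5000 kPa)(9.56 − 3.81 L) = (5000)(5.75) = 28750 J.
Work on gas = −W_by = -28750 J.

W ≈ -28800 J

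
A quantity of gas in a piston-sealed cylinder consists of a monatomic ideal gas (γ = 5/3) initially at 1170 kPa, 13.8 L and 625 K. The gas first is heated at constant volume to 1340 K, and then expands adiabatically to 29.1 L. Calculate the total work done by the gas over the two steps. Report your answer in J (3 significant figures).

W_total ≈ 20300 J

Step 1 (isochoric): W = 0 (constant volume).
After step 1: P = 2508 kPa (V unchanged).
Step 2 (adiabatic): W = (P₁V₁ − P₂V₂)/(γ−1) = (34617 − 21051)/0.667 = 20348 J.
W_total = 0 + 20348 = 20348 J.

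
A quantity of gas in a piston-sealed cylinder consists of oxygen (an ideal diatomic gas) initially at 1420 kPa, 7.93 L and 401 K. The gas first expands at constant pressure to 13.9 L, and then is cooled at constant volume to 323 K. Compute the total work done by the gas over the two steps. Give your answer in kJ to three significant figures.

W_total ≈ 8.48 kJ

Step 1 (isobaric): W = PΔV = (1420 kPa)(13.9 − 7.93 L) = 8477 J.
Step 2 (isochoric): W = 0 (constant volume).
W_total = 8477 + 0 = 8477 J.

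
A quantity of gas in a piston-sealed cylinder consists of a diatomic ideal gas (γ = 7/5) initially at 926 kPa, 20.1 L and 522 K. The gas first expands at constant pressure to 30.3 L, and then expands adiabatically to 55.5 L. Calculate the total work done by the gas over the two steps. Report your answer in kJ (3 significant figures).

W_total ≈ 24.5 kJ

Step 1 (isobaric): W = PΔV = (926 kPa)(30.3 − 20.1 L) = 9445 J.
After step 1: P = 926 kPa, V = 30.3 L, T = 786.9 K.
Step 2 (adiabatic): W = (P₁V₁ − P₂V₂)/(γ−1) = (28058 − 22025)/0.4 = 15082 J.
W_total = 9445 + 15082 = 24528 J.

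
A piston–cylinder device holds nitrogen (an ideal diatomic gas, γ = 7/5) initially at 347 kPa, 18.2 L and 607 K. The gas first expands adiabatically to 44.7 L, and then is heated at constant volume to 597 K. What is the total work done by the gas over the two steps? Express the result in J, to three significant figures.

Step 1 (adiabatic): W = (P₁V₁ − P₂V₂)/(γ−1) = (6315 − 4409)/0.4 = 4767 J.
Step 2 (isochoric): W = 0 (constant volume).
W_total = 4767 + 0 = 4767 J.

W_total ≈ 4770 J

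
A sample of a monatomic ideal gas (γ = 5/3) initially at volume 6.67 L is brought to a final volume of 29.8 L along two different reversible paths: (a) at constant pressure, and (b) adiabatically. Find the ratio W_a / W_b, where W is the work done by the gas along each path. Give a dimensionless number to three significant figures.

W_a / W_b ≈ 3.66

Path (a) isobaric: W = P₁(V₂ − V₁) → W_a/(P₁V₁) = 3.468.
Path (b) adiabatic: W = P₁V₁(1 − (V₁/V₂)^(γ−1))/(γ−1) → W_b/(P₁V₁) = 0.947.
W_a / W_b = 3.468 / 0.947 = 3.662.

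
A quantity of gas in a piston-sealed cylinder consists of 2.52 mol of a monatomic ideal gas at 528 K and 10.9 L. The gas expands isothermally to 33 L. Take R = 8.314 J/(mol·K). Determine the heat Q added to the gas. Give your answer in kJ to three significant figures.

Isothermal ⇒ ΔU = 0, so Q = W = nRT ln(V₂/V₁).
Q = (2.52)(8.314)(528) ln(33/10.9) = 11062 × 1.108 = 12254 J.

Q ≈ 12.3 kJ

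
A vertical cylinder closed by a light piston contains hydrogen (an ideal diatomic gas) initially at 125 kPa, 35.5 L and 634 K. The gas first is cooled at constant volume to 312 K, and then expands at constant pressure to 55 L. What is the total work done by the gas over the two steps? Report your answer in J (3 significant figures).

Step 1 (isochoric): W = 0 (constant volume).
After step 1: P = 61.51 kPa (V unchanged).
Step 2 (isobaric): W = PΔV = (61.51 kPa)(55 − 35.5 L) = 1200 J.
W_total = 0 + 1200 = 1200 J.

W_total ≈ 1200 J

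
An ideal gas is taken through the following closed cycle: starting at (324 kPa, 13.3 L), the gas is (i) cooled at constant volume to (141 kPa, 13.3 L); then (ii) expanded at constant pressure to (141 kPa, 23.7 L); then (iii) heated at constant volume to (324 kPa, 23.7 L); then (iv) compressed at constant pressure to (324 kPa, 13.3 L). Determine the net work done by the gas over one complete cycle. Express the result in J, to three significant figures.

Constant-volume legs do no work.
W(ii) = (141)(23.7 − 13.3) = 1466 J; W(iv) = (324)(13.3 − 23.7) = -3370 J.
W_net = 1466 − 3370 = -1903 J (the counter-clockwise enclosed area).

W_net ≈ -1900 J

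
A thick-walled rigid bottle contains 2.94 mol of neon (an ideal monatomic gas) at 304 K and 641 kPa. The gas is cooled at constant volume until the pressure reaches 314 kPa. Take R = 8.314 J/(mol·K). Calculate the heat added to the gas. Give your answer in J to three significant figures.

Q ≈ -5690 J

Constant volume ⇒ W = 0, so Q = ΔU = nCᵥΔT with Cᵥ = 3R/2 = 12.47 J/(mol·K).
At constant V, T₂/T₁ = P₂/P₁ ⇒ ΔT = T₁(P₂/P₁ − 1) = 304·(314/641 − 1) = -155.1 K.
ΔU = (2.94)(12.47)(-155.1) = -5686 J.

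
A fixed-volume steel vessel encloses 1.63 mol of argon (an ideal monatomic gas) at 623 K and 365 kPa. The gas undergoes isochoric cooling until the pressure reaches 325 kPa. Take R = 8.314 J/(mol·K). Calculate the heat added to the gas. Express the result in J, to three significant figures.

Q ≈ -1390 J

Constant volume ⇒ W = 0, so Q = ΔU = nCᵥΔT with Cᵥ = 3R/2 = 12.47 J/(mol·K).
At constant V, T₂/T₁ = P₂/P₁ ⇒ ΔT = T₁(P₂/P₁ − 1) = 623·(325/365 − 1) = -68.27 K.
ΔU = (1.63)(12.47)(-68.27) = -1388 J.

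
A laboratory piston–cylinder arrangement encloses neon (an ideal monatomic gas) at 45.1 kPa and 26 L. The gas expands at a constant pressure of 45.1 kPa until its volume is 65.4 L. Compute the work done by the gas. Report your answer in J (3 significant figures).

W ≈ 1780 J

Isobaric: W = P ΔV.
W = (45.1 kPa)(65.4 − 26 L) = (45.1)(39.4) = 1777 J.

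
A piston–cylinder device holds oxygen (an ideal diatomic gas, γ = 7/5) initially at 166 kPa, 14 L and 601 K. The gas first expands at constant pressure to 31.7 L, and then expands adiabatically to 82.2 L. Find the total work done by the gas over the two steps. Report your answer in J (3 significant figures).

W_total ≈ 7110 J

Step 1 (isobaric): W = PΔV = (166 kPa)(31.7 − 14 L) = 2938 J.
After step 1: P = 166 kPa, V = 31.7 L, T = 1361 K.
Step 2 (adiabatic): W = (P₁V₁ − P₂V₂)/(γ−1) = (5262 − 3595)/0.4 = 4169 J.
W_total = 2938 + 4169 = 7107 J.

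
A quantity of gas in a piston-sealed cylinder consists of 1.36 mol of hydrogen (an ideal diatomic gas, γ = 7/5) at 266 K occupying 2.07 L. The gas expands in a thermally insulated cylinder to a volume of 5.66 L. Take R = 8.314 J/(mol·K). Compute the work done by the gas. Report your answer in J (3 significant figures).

W ≈ 2490 J

Adiabatic: TV^(γ−1) = const with γ = 7/5.
T₂ = T₁ (V₁/V₂)^(γ−1) = 266 × (2.07/5.66)^0.4 = 266 × 0.6687 = 177.9 K.
W_by = nCᵥ(T₁ − T₂) = (1.36)(20.79)(266 − 177.9) = 2491 J.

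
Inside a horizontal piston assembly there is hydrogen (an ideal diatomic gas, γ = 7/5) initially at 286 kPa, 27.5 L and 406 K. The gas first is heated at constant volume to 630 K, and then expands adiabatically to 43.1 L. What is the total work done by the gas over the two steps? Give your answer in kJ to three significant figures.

Step 1 (isochoric): W = 0 (constant volume).
After step 1: P = 443.8 kPa (V unchanged).
Step 2 (adiabatic): W = (P₁V₁ − P₂V₂)/(γ−1) = (12204 − 10197)/0.4 = 5019 J.
W_total = 0 + 5019 = 5019 J.

W_total ≈ 5.02 kJ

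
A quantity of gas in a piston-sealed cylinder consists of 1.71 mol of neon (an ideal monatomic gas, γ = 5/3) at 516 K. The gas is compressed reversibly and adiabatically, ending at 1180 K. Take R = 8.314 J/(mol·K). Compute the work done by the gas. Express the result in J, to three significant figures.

W ≈ -14200 J

Adiabatic ⇒ Q = 0, so W_by = −ΔU = nCᵥ(T₁ − T₂).
Cᵥ = 3R/2 = 12.47 J/(mol·K).
W = (1.71)(12.47)(516 − 1180) = -14160 J.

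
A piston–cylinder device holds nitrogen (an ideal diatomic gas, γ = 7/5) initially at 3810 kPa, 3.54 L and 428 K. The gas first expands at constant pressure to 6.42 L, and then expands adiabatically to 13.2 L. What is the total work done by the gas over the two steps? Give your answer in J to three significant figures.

W_total ≈ 26300 J

Step 1 (isobaric): W = PΔV = (3810 kPa)(6.42 − 3.54 L) = 10973 J.
After step 1: P = 3810 kPa, V = 6.42 L, T = 776.2 K.
Step 2 (adiabatic): W = (P₁V₁ − P₂V₂)/(γ−1) = (24460 − 18333)/0.4 = 15317 J.
W_total = 10973 + 15317 = 26290 J.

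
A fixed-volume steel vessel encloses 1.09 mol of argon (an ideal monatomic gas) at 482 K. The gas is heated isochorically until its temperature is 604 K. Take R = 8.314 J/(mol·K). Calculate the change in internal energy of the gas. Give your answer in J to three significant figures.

ΔU ≈ 1660 J

Constant volume ⇒ W = 0, so Q = ΔU = nCᵥΔT with Cᵥ = 3R/2 = 12.47 J/(mol·K).
ΔU = (1.09)(12.47)(604 − 482) = 1658 J.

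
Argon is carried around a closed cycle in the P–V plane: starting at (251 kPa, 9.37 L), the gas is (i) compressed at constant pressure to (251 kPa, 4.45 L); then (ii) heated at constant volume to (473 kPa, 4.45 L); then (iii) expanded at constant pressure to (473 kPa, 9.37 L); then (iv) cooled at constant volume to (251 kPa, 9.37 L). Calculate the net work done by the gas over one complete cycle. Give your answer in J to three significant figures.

Constant-volume legs do no work.
W(i) = (251)(4.45 − 9.37) = -1235 J; W(iii) = (473)(9.37 − 4.45) = 2327 J.
W_net = -1235 + 2327 = 1092 J (the clockwise enclosed area).

W_net ≈ 1090 J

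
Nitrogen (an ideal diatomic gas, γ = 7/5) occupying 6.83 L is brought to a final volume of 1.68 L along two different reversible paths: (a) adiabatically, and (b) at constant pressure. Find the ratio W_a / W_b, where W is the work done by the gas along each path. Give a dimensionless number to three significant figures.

Path (a) adiabatic: W = P₁V₁(1 − (V₁/V₂)^(γ−1))/(γ−1) → W_a/(P₁V₁) = -1.881.
Path (b) isobaric: W = P₁(V₂ − V₁) → W_b/(P₁V₁) = -0.754.
W_a / W_b = -1.881 / -0.754 = 2.495.

W_a / W_b ≈ 2.49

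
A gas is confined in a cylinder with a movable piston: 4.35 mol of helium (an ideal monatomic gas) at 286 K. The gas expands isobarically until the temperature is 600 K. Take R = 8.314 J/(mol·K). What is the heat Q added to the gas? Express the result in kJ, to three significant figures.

Isobaric: W = nRΔT = (4.35)(8.314)(314) = 11356 J.
ΔU = nCᵥΔT with Cᵥ = 3R/2: ΔU = (4.35)(12.47)(314) = 17034 J.
Q = ΔU + W = 17034 + 11356 = 28390 J.

Q ≈ 28.4 kJ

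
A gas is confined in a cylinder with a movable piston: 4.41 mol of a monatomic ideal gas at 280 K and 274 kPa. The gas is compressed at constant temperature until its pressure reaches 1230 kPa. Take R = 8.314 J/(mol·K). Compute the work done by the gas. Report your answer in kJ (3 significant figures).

W ≈ -15.4 kJ

Isothermal process: W = nRT ln(V₂/V₁) = nRT ln(P₁/P₂).
W = (4.41)(8.314)(280) × ln(274/1230)
  = 10266 × ln(0.2228) = 10266 × -1.502
W_by_gas = -15416 J.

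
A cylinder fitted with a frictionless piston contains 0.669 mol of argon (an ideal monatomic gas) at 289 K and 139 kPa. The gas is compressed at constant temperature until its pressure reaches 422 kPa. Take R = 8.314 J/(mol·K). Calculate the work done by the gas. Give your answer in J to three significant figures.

Isothermal process: W = nRT ln(V₂/V₁) = nRT ln(P₁/P₂).
W = (0.669)(8.314)(289) × ln(139/422)
  = 1607 × ln(0.3294) = 1607 × -1.111
W_by_gas = -1785 J.

W ≈ -1790 J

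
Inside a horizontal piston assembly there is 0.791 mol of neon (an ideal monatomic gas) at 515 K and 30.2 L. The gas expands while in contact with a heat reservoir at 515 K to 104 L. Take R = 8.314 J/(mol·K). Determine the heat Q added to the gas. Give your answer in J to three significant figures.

Q ≈ 4190 J

Isothermal ⇒ ΔU = 0, so Q = W = nRT ln(V₂/V₁).
Q = (0.791)(8.314)(515) ln(104/30.2) = 3387 × 1.237 = 4188 J.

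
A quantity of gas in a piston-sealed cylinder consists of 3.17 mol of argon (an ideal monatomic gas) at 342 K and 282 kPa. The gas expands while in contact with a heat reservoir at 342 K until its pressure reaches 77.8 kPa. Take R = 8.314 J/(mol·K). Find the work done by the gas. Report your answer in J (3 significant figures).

W ≈ 11600 J

Isothermal process: W = nRT ln(V₂/V₁) = nRT ln(P₁/P₂).
W = (3.17)(8.314)(342) × ln(282/77.8)
  = 9014 × ln(3.625) = 9014 × 1.288
W_by_gas = 11607 J.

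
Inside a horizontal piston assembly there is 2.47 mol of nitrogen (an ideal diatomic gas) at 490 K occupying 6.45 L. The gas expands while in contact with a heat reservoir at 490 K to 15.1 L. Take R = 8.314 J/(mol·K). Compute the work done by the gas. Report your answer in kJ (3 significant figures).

W ≈ 8.56 kJ

Isothermal: W = nRT ln(V₂/V₁).
W = (2.47)(8.314)(490) × ln(15.1/6.45)
  = 10062 × 0.8506
W_by_gas = 8559 J.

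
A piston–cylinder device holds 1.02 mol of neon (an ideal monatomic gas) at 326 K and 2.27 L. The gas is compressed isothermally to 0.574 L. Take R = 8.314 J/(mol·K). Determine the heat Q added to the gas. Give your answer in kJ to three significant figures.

Q ≈ -3.80 kJ

Isothermal ⇒ ΔU = 0, so Q = W = nRT ln(V₂/V₁).
Q = (1.02)(8.314)(326) ln(0.574/2.27) = 2765 × -1.375 = -3801 J.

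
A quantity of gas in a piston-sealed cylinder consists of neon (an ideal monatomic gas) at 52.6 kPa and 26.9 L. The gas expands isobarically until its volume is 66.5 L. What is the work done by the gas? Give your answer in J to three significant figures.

W ≈ 2080 J

Isobaric: W = P ΔV.
W = (52.6 kPa)(66.5 − 26.9 L) = (52.6)(39.6) = 2083 J.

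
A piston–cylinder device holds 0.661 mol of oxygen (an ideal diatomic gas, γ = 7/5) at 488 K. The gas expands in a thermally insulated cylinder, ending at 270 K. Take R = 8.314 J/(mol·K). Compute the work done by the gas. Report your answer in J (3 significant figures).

Adiabatic ⇒ Q = 0, so W_by = −ΔU = nCᵥ(T₁ − T₂).
Cᵥ = 5R/2 = 20.79 J/(mol·K).
W = (0.661)(20.79)(488 − 270) = 2995 J.

W ≈ 3000 J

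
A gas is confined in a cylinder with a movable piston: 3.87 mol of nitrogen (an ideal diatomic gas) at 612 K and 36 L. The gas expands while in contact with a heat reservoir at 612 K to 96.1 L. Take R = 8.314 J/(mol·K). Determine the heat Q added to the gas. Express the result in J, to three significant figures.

Isothermal ⇒ ΔU = 0, so Q = W = nRT ln(V₂/V₁).
Q = (3.87)(8.314)(612) ln(96.1/36) = 19691 × 0.9819 = 19334 J.

Q ≈ 19300 J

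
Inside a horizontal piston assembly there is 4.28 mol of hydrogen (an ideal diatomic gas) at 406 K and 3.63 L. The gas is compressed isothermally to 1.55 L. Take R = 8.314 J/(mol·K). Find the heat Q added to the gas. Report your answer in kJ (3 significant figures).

Isothermal ⇒ ΔU = 0, so Q = W = nRT ln(V₂/V₁).
Q = (4.28)(8.314)(406) ln(1.55/3.63) = 14447 × -0.851 = -12294 J.

Q ≈ -12.3 kJ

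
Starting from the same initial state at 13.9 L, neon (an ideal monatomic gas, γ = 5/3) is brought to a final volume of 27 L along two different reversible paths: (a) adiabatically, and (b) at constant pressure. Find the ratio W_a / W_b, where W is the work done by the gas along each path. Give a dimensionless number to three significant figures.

Path (a) adiabatic: W = P₁V₁(1 − (V₁/V₂)^(γ−1))/(γ−1) → W_a/(P₁V₁) = 0.5365.
Path (b) isobaric: W = P₁(V₂ − V₁) → W_b/(P₁V₁) = 0.9424.
W_a / W_b = 0.5365 / 0.9424 = 0.5692.

W_a / W_b ≈ 0.569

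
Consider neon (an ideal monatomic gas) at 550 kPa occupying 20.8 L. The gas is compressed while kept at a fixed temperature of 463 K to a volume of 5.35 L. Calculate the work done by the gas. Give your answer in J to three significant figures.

W ≈ -15500 J

Isothermal: W = nRT ln(V₂/V₁) = P₁V₁ ln(V₂/V₁).
P₁V₁ = (550 kPa)(20.8 L) = 11440 J.
W = 11440 × ln(5.35/20.8) = 11440 × -1.358
W_by_gas = -15534 J.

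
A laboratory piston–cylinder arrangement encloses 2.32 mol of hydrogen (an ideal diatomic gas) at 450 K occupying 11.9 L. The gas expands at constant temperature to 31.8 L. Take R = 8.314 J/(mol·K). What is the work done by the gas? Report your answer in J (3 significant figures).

Isothermal: W = nRT ln(V₂/V₁).
W = (2.32)(8.314)(450) × ln(31.8/11.9)
  = 8680 × 0.9829
W_by_gas = 8532 J.

W ≈ 8530 J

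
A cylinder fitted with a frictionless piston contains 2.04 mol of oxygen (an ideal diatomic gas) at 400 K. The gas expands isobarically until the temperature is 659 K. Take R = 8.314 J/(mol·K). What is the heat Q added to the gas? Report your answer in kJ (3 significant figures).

Isobaric: W = nRΔT = (2.04)(8.314)(259) = 4393 J.
ΔU = nCᵥΔT with Cᵥ = 5R/2: ΔU = (2.04)(20.79)(259) = 10982 J.
Q = ΔU + W = 10982 + 4393 = 15375 J.

Q ≈ 15.4 kJ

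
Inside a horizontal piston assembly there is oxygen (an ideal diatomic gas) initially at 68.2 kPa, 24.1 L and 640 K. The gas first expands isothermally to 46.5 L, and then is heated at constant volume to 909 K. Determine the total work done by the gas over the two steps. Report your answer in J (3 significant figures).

W_total ≈ 1080 J

Step 1 (isothermal): W = P₁V₁ ln(V₂/V₁) = (1644) ln(46.5/24.1) = 1080 J.
Step 2 (isochoric): W = 0 (constant volume).
W_total = 1080 + 0 = 1080 J.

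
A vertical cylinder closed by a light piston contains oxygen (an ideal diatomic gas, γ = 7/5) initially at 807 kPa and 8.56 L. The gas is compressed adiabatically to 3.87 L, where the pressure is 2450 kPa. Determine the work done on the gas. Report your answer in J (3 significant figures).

Adiabatic: W = (P₁V₁ − P₂V₂)/(γ − 1) with γ = 7/5.
P₁V₁ = 6908 J, P₂V₂ = 9482 J.
W = (6908 − 9482) / 0.4 = -6434 J.
Work on gas = −W_by = 6434 J.

W ≈ 6430 J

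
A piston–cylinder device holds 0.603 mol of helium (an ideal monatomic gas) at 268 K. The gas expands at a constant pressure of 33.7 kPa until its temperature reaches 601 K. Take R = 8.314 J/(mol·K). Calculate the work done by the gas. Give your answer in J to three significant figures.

W ≈ 1670 J

Isobaric: W = P ΔV = nR ΔT.
W = (0.603)(8.314)(601 − 268) = 1669 J.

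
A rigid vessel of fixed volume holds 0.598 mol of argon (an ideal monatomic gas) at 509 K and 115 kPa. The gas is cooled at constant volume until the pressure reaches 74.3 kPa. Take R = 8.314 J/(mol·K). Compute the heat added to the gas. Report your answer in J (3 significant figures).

Constant volume ⇒ W = 0, so Q = ΔU = nCᵥΔT with Cᵥ = 3R/2 = 12.47 J/(mol·K).
At constant V, T₂/T₁ = P₂/P₁ ⇒ ΔT = T₁(P₂/P₁ − 1) = 509·(74.3/115 − 1) = -180.1 K.
ΔU = (0.598)(12.47)(-180.1) = -1343 J.

Q ≈ -1340 J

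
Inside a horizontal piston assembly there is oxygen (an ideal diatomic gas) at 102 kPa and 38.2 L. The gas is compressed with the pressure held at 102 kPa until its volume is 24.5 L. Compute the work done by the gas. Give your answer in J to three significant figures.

Isobaric: W = P ΔV.
W = (102 kPa)(24.5 − 38.2 L) = (102)(-13.7) = -1397 J.

W ≈ -1400 J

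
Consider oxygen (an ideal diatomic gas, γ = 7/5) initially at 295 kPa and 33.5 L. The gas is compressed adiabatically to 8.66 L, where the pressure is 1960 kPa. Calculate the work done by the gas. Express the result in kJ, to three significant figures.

W ≈ -17.7 kJ

Adiabatic: W = (P₁V₁ − P₂V₂)/(γ − 1) with γ = 7/5.
P₁V₁ = 9882 J, P₂V₂ = 16974 J.
W = (9882 − 16974) / 0.4 = -17728 J.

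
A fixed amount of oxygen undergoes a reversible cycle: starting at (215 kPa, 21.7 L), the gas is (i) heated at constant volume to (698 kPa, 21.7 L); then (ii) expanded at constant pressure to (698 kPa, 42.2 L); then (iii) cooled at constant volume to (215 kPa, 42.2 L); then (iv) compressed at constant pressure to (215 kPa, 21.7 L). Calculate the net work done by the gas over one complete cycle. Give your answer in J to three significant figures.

W_net ≈ 9900 J

Constant-volume legs do no work.
W(ii) = (698)(42.2 − 21.7) = 14309 J; W(iv) = (215)(21.7 − 42.2) = -4408 J.
W_net = 14309 − 4408 = 9902 J (the clockwise enclosed area).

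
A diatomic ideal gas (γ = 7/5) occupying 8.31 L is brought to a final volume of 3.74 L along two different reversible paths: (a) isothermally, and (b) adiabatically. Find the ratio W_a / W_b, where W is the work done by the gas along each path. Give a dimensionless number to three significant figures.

Path (a) isothermal: W = P₁V₁ ln(V₂/V₁) → W_a/(P₁V₁) = -0.7984.
Path (b) adiabatic: W = P₁V₁(1 − (V₁/V₂)^(γ−1))/(γ−1) → W_b/(P₁V₁) = -0.9406.
W_a / W_b = -0.7984 / -0.9406 = 0.8488.

W_a / W_b ≈ 0.849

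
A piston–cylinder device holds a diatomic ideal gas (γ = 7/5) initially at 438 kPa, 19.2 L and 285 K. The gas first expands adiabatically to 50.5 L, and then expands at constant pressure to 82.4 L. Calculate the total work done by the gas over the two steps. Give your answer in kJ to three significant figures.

W_total ≈ 10.4 kJ

Step 1 (adiabatic): W = (P₁V₁ − P₂V₂)/(γ−1) = (8410 − 5712)/0.4 = 6744 J.
After step 1: P = 113.1 kPa, V = 50.5 L, T = 193.6 K.
Step 2 (isobaric): W = PΔV = (113.1 kPa)(82.4 − 50.5 L) = 3608 J.
W_total = 6744 + 3608 = 10352 J.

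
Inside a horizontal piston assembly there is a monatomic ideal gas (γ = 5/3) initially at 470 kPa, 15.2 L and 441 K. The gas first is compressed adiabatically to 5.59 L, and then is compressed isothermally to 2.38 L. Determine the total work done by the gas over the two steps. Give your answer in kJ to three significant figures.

Step 1 (adiabatic): W = (P₁V₁ − P₂V₂)/(γ−1) = (7144 − 13918)/0.667 = -10160 J.
After step 1: P = 2490 kPa, V = 5.59 L, T = 859.1 K.
Step 2 (isothermal): W = P₁V₁ ln(V₂/V₁) = (13918) ln(2.38/5.59) = -11884 J.
W_total = -10160 − 11884 = -22044 J.

W_total ≈ -22.0 kJ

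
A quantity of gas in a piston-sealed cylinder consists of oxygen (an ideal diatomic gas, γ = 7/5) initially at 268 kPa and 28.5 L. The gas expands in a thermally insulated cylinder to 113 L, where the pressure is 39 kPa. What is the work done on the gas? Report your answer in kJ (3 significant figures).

W ≈ -8.08 kJ

Adiabatic: W = (P₁V₁ − P₂V₂)/(γ − 1) with γ = 7/5.
P₁V₁ = 7638 J, P₂V₂ = 4407 J.
W = (7638 − 4407) / 0.4 = 8078 J.
Work on gas = −W_by = -8078 J.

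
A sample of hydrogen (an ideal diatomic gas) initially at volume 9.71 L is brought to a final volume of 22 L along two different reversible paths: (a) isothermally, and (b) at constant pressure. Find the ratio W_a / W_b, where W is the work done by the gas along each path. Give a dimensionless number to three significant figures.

Path (a) isothermal: W = P₁V₁ ln(V₂/V₁) → W_a/(P₁V₁) = 0.8179.
Path (b) isobaric: W = P₁(V₂ − V₁) → W_b/(P₁V₁) = 1.266.
W_a / W_b = 0.8179 / 1.266 = 0.6462.

W_a / W_b ≈ 0.646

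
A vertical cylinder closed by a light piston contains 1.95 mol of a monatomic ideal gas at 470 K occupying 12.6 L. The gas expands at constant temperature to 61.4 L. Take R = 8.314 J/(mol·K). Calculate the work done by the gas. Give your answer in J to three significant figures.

Isothermal: W = nRT ln(V₂/V₁).
W = (1.95)(8.314)(470) × ln(61.4/12.6)
  = 7620 × 1.584
W_by_gas = 12068 J.

W ≈ 12100 J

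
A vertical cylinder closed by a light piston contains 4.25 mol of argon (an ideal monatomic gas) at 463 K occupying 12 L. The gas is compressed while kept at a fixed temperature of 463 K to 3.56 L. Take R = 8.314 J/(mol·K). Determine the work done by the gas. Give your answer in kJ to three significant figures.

W ≈ -19.9 kJ

Isothermal: W = nRT ln(V₂/V₁).
W = (4.25)(8.314)(463) × ln(3.56/12)
  = 16360 × -1.215
W_by_gas = -19880 J.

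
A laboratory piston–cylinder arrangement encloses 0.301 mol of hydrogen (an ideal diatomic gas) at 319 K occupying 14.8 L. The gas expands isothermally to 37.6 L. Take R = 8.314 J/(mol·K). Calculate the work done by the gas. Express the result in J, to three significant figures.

Isothermal: W = nRT ln(V₂/V₁).
W = (0.301)(8.314)(319) × ln(37.6/14.8)
  = 798.3 × 0.9324
W_by_gas = 744.3 J.

W ≈ 744 J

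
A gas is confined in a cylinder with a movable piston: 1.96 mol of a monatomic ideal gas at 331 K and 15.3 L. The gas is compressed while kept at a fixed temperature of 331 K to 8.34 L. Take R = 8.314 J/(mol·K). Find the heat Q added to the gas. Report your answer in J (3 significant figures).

Isothermal ⇒ ΔU = 0, so Q = W = nRT ln(V₂/V₁).
Q = (1.96)(8.314)(331) ln(8.34/15.3) = 5394 × -0.6068 = -3273 J.

Q ≈ -3270 J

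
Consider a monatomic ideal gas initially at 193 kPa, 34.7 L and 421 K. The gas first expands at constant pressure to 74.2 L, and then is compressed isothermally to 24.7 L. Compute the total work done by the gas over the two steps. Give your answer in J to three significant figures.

W_total ≈ -8130 J

Step 1 (isobaric): W = PΔV = (193 kPa)(74.2 − 34.7 L) = 7624 J.
After step 1: P = 193 kPa, V = 74.2 L, T = 900.2 K.
Step 2 (isothermal): W = P₁V₁ ln(V₂/V₁) = (14321) ln(24.7/74.2) = -15752 J.
W_total = 7624 − 15752 = -8129 J.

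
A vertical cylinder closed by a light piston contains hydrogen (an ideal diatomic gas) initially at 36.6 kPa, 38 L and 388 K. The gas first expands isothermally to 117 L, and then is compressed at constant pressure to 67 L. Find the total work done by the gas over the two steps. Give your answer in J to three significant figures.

W_total ≈ 970 J

Step 1 (isothermal): W = P₁V₁ ln(V₂/V₁) = (1391) ln(117/38) = 1564 J.
After step 1: P = 11.89 kPa, V = 117 L, T = 388 K.
Step 2 (isobaric): W = PΔV = (11.89 kPa)(67 − 117 L) = -594.4 J.
W_total = 1564 − 594.4 = 969.7 J.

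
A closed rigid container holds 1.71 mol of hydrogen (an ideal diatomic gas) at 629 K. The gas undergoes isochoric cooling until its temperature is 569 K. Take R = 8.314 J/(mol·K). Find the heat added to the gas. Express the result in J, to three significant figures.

Constant volume ⇒ W = 0, so Q = ΔU = nCᵥΔT with Cᵥ = 5R/2 = 20.79 J/(mol·K).
ΔU = (1.71)(20.79)(569 − 629) = -2133 J.

Q ≈ -2130 J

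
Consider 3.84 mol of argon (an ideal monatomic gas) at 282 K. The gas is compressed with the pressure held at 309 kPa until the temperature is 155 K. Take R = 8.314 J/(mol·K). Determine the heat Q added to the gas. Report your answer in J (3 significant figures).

Q ≈ -10100 J

Isobaric: W = nRΔT = (3.84)(8.314)(-127) = -4055 J.
ΔU = nCᵥΔT with Cᵥ = 3R/2: ΔU = (3.84)(12.47)(-127) = -6082 J.
Q = ΔU + W = -6082 − 4055 = -10136 J.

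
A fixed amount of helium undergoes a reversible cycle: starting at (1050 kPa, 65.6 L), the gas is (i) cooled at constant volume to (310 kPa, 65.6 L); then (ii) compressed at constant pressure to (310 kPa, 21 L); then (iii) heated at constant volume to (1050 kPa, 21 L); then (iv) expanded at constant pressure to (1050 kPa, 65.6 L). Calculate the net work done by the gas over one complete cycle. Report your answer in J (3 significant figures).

W_net ≈ 33000 J

Constant-volume legs do no work.
W(ii) = (310)(21 − 65.6) = -13826 J; W(iv) = (1050)(65.6 − 21) = 46830 J.
W_net = -13826 + 46830 = 33004 J (the clockwise enclosed area).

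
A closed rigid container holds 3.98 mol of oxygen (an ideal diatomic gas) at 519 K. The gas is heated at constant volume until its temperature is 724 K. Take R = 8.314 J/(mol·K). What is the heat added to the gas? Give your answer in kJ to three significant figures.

Q ≈ 17.0 kJ

Constant volume ⇒ W = 0, so Q = ΔU = nCᵥΔT with Cᵥ = 5R/2 = 20.79 J/(mol·K).
ΔU = (3.98)(20.79)(724 − 519) = 16958 J.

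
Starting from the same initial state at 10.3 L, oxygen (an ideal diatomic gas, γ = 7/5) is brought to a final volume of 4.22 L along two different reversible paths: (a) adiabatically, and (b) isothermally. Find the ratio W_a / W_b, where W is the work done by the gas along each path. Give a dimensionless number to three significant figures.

Path (a) adiabatic: W = P₁V₁(1 − (V₁/V₂)^(γ−1))/(γ−1) → W_a/(P₁V₁) = -1.072.
Path (b) isothermal: W = P₁V₁ ln(V₂/V₁) → W_b/(P₁V₁) = -0.8923.
W_a / W_b = -1.072 / -0.8923 = 1.202.

W_a / W_b ≈ 1.20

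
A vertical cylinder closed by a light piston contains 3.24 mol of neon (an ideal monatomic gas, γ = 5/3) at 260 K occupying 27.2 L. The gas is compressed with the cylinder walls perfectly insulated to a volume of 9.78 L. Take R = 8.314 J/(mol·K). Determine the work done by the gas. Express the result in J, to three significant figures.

Adiabatic: TV^(γ−1) = const with γ = 5/3.
T₂ = T₁ (V₁/V₂)^(γ−1) = 260 × (27.2/9.78)^0.667 = 260 × 1.978 = 514.2 K.
W_by = nCᵥ(T₁ − T₂) = (3.24)(12.47)(260 − 514.2) = -10271 J.

W ≈ -10300 J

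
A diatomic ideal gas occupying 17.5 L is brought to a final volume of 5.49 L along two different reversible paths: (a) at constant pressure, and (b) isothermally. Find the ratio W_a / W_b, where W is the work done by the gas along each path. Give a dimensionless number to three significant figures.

Path (a) isobaric: W = P₁(V₂ − V₁) → W_a/(P₁V₁) = -0.6863.
Path (b) isothermal: W = P₁V₁ ln(V₂/V₁) → W_b/(P₁V₁) = -1.159.
W_a / W_b = -0.6863 / -1.159 = 0.592.

W_a / W_b ≈ 0.592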